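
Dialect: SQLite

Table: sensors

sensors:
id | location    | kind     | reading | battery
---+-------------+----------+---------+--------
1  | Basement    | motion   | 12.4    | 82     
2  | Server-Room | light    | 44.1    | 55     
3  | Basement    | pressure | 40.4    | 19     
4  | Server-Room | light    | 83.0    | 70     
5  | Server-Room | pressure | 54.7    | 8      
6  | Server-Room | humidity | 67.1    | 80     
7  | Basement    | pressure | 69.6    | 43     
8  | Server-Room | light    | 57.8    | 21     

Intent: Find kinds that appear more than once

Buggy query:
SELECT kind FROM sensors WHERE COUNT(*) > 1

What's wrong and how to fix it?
Bug: COUNT(*) is an aggregate and cannot be used in WHERE

Fix: Group first, then use HAVING for the count condition

Corrected query:
SELECT kind FROM sensors GROUP BY kind HAVING COUNT(*) > 1

Result:
kind    
--------
light   
pressure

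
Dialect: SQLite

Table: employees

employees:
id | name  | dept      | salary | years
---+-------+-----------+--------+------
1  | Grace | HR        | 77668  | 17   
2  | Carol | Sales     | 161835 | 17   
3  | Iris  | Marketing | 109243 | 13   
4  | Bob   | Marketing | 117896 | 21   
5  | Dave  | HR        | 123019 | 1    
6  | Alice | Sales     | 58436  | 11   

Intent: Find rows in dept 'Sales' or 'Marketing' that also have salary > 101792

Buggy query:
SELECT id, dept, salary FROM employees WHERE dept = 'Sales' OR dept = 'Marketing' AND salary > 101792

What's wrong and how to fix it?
Bug: Without parentheses, AND is evaluated before OR, so the salary filter only applies to the 'Marketing' branch

Fix: Group the OR with parentheses (or use IN), then AND the threshold

Corrected query:
SELECT id, dept, salary FROM employees WHERE (dept = 'Sales' OR dept = 'Marketing') AND salary > 101792

Result:
id | dept      | salary
---+-----------+-------
2  | Sales     | 161835
3  | Marketing | 109243
4  | Marketing | 117896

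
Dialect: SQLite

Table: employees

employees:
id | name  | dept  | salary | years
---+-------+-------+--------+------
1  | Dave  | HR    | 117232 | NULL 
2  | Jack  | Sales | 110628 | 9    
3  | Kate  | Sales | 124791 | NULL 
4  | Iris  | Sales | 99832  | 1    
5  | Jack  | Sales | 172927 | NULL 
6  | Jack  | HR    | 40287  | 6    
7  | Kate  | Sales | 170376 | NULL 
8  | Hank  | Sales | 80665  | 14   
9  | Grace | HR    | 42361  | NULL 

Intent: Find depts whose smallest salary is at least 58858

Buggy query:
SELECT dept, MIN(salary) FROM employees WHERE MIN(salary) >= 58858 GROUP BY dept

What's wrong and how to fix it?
Bug: MIN() in WHERE is a misuse of aggregate

Fix: Use HAVING for the per-group MIN condition

Corrected query:
SELECT dept, MIN(salary) FROM employees GROUP BY dept HAVING MIN(salary) >= 58858

Result:
dept  | MIN(salary)
------+------------
Sales | 80665      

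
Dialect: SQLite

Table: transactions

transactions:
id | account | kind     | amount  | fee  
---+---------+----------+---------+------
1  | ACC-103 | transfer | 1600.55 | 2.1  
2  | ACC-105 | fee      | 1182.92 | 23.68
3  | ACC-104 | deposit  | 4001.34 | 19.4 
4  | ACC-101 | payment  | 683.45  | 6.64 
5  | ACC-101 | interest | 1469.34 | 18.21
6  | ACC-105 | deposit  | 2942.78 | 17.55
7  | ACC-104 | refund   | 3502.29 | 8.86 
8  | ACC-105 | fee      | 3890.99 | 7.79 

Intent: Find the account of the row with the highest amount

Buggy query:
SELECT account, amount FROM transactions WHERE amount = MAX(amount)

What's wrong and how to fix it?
Bug: WHERE is evaluated per row; an aggregate over the whole table isn't defined there

Fix: Use a subquery: WHERE amount = (SELECT MAX(amount) FROM transactions)

Corrected query:
SELECT account, amount FROM transactions WHERE amount = (SELECT MAX(amount) FROM transactions)

Result:
account | amount 
--------+--------
ACC-104 | 4001.34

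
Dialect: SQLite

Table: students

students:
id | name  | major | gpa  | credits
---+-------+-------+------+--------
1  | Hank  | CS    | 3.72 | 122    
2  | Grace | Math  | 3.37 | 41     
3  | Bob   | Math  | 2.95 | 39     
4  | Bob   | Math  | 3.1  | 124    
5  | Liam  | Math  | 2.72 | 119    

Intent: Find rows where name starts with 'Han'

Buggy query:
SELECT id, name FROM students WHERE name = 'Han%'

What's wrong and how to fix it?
Bug: Wildcards only work with LIKE; '=' treats '%' as a literal character

Fix: Use LIKE for wildcard pattern matching

Corrected query:
SELECT id, name FROM students WHERE name LIKE 'Han%'

Result:
id | name
---+-----
1  | Hank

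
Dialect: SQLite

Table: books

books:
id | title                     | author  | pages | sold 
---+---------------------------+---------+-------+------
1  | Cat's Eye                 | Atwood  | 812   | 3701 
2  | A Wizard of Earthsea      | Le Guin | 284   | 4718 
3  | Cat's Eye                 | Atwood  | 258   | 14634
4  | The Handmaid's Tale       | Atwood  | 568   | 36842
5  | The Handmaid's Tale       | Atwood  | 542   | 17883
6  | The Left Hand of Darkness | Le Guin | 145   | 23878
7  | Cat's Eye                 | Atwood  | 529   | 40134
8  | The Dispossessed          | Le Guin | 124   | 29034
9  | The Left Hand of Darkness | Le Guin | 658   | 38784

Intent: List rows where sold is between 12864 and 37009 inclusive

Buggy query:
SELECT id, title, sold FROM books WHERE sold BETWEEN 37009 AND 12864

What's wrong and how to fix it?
Bug: BETWEEN expects the lower bound first; with 37009 AND 12864 the range is empty

Fix: Swap the bounds so the smaller value comes first

Corrected query:
SELECT id, title, sold FROM books WHERE sold BETWEEN 12864 AND 37009

Result:
id | title                     | sold 
---+---------------------------+------
3  | Cat's Eye                 | 14634
4  | The Handmaid's Tale       | 36842
5  | The Handmaid's Tale       | 17883
6  | The Left Hand of Darkness | 23878
8  | The Dispossessed          | 29034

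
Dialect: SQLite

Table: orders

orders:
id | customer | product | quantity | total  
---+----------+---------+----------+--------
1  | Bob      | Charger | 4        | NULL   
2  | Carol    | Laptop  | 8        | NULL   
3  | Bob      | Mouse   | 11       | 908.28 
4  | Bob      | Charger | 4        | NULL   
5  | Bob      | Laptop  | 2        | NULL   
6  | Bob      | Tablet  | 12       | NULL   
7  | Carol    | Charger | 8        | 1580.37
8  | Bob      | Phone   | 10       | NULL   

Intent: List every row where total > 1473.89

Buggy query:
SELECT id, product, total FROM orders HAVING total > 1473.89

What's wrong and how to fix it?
Bug: This is a non-aggregate query (no GROUP BY, no aggregates), so in SQLite the HAVING clause is invalid here; a row-level condition belongs in WHERE

Fix: Use WHERE for row-level filtering

Corrected query:
SELECT id, product, total FROM orders WHERE total > 1473.89

Result:
id | product | total  
---+---------+--------
7  | Charger | 1580.37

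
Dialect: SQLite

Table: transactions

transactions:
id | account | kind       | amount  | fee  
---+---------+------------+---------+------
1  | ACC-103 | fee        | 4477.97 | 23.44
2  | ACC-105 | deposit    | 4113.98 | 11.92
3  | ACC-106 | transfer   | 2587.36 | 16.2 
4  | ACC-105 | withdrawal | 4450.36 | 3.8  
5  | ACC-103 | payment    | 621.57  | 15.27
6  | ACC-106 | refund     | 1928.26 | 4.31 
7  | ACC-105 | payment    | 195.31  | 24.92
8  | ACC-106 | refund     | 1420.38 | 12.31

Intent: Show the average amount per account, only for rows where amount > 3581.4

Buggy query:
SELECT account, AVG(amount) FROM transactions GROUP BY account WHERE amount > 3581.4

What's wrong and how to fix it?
Bug: WHERE cannot follow GROUP BY

Fix: Move the WHERE clause before GROUP BY

Corrected query:
SELECT account, AVG(amount) FROM transactions WHERE amount > 3581.4 GROUP BY account

Result:
account | AVG(amount)
--------+------------
ACC-103 | 4477.97    
ACC-105 | 4282.17    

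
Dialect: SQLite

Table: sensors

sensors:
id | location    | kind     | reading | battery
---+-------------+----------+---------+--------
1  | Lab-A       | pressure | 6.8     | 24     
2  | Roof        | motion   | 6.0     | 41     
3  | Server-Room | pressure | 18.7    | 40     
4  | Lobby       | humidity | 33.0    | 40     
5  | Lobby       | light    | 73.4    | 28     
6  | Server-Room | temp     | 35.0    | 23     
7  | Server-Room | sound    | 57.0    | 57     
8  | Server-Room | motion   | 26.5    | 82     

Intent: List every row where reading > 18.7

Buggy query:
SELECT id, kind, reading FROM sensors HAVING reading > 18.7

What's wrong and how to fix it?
Bug: This is a non-aggregate query (no GROUP BY, no aggregates), so in SQLite the HAVING clause is invalid here; a row-level condition belongs in WHERE

Fix: Use WHERE for row-level filtering

Corrected query:
SELECT id, kind, reading FROM sensors WHERE reading > 18.7

Result:
id | kind     | reading
---+----------+--------
4  | humidity | 33     
5  | light    | 73.4   
6  | temp     | 35     
7  | sound    | 57     
8  | motion   | 26.5   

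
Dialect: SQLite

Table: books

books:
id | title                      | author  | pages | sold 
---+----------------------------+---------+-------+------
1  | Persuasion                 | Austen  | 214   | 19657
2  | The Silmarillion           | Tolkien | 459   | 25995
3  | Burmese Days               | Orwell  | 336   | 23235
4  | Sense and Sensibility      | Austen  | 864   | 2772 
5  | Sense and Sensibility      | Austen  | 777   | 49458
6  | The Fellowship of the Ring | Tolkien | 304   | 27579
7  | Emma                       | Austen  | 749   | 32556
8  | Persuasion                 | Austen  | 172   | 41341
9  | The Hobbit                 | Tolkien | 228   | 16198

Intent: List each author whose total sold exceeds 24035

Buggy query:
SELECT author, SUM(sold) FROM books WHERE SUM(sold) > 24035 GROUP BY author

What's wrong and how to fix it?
Bug: Aggregate functions cannot appear in a WHERE clause

Fix: Use HAVING (which filters groups after aggregation) instead of WHERE

Corrected query:
SELECT author, SUM(sold) FROM books GROUP BY author HAVING SUM(sold) > 24035

Result:
author  | SUM(sold)
--------+----------
Austen  | 145784   
Tolkien | 69772    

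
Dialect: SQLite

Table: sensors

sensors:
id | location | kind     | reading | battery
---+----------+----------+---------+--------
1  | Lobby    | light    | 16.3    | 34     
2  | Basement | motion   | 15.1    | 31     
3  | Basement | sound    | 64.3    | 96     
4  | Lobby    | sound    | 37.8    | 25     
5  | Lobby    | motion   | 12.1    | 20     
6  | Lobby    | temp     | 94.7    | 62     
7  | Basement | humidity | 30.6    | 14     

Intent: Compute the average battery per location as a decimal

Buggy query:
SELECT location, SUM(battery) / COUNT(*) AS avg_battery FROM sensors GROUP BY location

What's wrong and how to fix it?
Bug: Both operands are integers, so '/' performs integer division and truncates

Fix: Cast one side to REAL so the division keeps the fractional part

Corrected query:
SELECT location, SUM(battery) * 1.0 / COUNT(*) AS avg_battery FROM sensors GROUP BY location

Result:
location | avg_battery
---------+------------
Basement | 47         
Lobby    | 35.25      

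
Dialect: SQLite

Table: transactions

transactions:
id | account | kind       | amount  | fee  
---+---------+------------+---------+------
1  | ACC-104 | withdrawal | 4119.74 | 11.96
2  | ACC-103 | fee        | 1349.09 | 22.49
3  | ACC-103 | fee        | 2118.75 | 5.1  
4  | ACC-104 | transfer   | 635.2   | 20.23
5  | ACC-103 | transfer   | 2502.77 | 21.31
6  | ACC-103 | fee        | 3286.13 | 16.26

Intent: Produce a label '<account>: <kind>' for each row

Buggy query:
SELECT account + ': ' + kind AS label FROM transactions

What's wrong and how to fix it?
Bug: '+' is numeric addition; on text columns SQLite converts them to 0 instead of concatenating

Fix: Replace + with || to concatenate text

Corrected query:
SELECT account || ': ' || kind AS label FROM transactions

Result:
label              
-------------------
ACC-104: withdrawal
ACC-103: fee       
ACC-103: fee       
ACC-104: transfer  
ACC-103: transfer  
ACC-103: fee       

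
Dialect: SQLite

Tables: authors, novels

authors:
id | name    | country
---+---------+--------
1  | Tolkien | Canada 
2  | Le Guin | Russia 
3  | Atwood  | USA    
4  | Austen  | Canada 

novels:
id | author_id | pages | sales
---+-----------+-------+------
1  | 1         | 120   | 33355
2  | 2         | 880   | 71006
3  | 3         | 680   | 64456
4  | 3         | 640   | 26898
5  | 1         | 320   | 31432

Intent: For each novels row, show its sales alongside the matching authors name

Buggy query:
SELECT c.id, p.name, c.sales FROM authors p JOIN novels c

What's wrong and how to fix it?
Bug: JOIN with no ON clause produces a cartesian product; every novels row pairs with every authors row

Fix: Add ON c.author_id = p.id to the JOIN

Corrected query:
SELECT c.id, p.name, c.sales FROM authors p JOIN novels c ON c.author_id = p.id

Result:
id | name    | sales
---+---------+------
1  | Tolkien | 33355
2  | Le Guin | 71006
3  | Atwood  | 64456
4  | Atwood  | 26898
5  | Tolkien | 31432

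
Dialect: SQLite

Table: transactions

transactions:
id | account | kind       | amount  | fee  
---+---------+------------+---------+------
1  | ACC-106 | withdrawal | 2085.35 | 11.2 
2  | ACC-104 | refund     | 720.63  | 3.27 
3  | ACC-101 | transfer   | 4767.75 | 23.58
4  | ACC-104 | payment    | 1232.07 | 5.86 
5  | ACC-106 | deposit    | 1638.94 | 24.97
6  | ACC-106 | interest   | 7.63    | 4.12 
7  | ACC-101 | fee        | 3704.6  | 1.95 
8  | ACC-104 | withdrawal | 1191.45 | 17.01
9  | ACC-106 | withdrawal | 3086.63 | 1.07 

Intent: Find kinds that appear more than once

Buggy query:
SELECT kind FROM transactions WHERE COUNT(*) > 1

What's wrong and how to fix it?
Bug: COUNT(*) is an aggregate and cannot be used in WHERE

Fix: GROUP BY kind, then filter groups with HAVING COUNT(*) > 1

Corrected query:
SELECT kind FROM transactions GROUP BY kind HAVING COUNT(*) > 1

Result:
kind      
----------
withdrawal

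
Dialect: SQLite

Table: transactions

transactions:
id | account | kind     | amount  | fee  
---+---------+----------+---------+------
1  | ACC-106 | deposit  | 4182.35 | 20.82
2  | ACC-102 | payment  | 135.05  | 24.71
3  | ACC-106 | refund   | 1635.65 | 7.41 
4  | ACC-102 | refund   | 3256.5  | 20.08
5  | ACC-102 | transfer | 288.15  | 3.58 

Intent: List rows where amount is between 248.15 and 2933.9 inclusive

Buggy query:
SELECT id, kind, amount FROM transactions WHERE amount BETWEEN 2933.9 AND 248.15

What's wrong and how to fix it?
Bug: BETWEEN expects the lower bound first; with 2933.9 AND 248.15 the range is empty

Fix: Write BETWEEN 248.15 AND 2933.9

Corrected query:
SELECT id, kind, amount FROM transactions WHERE amount BETWEEN 248.15 AND 2933.9

Result:
id | kind     | amount 
---+----------+--------
3  | refund   | 1635.65
5  | transfer | 288.15 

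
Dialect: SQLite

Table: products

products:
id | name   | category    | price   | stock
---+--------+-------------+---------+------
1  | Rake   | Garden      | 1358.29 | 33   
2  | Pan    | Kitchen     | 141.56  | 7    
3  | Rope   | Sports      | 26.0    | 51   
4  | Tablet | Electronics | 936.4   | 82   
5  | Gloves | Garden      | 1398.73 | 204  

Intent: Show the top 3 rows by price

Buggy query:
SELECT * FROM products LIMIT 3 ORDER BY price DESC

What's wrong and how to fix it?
Bug: ORDER BY cannot follow LIMIT; LIMIT is the final clause

Fix: Swap the clauses: ORDER BY first, then LIMIT

Corrected query:
SELECT * FROM products ORDER BY price DESC LIMIT 3

Result:
id | name   | category    | price   | stock
---+--------+-------------+---------+------
5  | Gloves | Garden      | 1398.73 | 204  
1  | Rake   | Garden      | 1358.29 | 33   
4  | Tablet | Electronics | 936.4   | 82   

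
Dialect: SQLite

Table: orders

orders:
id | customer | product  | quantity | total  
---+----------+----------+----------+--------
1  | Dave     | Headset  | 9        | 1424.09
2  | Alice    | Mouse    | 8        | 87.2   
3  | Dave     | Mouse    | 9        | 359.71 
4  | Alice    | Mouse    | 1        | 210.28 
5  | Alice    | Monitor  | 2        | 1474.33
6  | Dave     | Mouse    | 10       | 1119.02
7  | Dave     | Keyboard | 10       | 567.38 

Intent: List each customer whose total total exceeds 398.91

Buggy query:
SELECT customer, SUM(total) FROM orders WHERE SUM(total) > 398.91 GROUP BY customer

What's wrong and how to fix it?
Bug: WHERE runs before GROUP BY, so aggregates aren't available there

Fix: Move the aggregate condition to a HAVING clause

Corrected query:
SELECT customer, SUM(total) FROM orders GROUP BY customer HAVING SUM(total) > 398.91

Result:
customer | SUM(total)
---------+-----------
Alice    | 1771.81   
Dave     | 3470.2    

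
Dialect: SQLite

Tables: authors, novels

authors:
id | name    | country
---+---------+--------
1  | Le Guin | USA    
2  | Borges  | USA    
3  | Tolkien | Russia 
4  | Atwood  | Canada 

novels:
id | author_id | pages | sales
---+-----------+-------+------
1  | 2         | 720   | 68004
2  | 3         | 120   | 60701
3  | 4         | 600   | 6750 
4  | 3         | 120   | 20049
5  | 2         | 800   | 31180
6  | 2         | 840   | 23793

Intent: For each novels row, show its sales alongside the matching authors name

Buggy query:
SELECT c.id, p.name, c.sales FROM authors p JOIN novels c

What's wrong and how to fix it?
Bug: Missing join condition: each novels row is matched to all authors rows instead of just its own

Fix: Add ON c.author_id = p.id to the JOIN

Corrected query:
SELECT c.id, p.name, c.sales FROM authors p JOIN novels c ON c.author_id = p.id

Result:
id | name    | sales
---+---------+------
1  | Borges  | 68004
2  | Tolkien | 60701
3  | Atwood  | 6750 
4  | Tolkien | 20049
5  | Borges  | 31180
6  | Borges  | 23793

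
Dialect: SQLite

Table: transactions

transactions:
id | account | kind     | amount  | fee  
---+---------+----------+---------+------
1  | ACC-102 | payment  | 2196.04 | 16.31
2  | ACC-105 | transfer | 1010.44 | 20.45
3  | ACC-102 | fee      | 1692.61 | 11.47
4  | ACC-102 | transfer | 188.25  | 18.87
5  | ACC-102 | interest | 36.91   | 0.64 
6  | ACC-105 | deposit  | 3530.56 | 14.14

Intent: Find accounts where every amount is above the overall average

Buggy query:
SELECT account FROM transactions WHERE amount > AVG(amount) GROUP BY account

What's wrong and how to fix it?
Bug: AVG() is an aggregate; it can't sit directly in WHERE

Fix: Compute the overall average in a scalar subquery and compare each group's MIN against it in HAVING

Corrected query:
SELECT account FROM transactions GROUP BY account HAVING MIN(amount) > (SELECT AVG(amount) FROM transactions)

Result:
(no rows)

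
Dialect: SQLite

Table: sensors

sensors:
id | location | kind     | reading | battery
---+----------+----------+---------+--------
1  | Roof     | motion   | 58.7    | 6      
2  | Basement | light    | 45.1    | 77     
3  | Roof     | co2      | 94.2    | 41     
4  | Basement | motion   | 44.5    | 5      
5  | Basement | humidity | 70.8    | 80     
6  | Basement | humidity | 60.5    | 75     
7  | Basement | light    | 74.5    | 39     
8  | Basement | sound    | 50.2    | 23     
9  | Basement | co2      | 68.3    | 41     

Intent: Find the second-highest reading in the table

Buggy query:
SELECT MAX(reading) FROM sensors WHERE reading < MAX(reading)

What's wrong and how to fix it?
Bug: MAX(reading) on the right of the comparison is an aggregate-in-WHERE error

Fix: Put the inner MAX in a scalar subquery

Corrected query:
SELECT MAX(reading) FROM sensors WHERE reading < (SELECT MAX(reading) FROM sensors)

Result:
MAX(reading)
------------
74.5        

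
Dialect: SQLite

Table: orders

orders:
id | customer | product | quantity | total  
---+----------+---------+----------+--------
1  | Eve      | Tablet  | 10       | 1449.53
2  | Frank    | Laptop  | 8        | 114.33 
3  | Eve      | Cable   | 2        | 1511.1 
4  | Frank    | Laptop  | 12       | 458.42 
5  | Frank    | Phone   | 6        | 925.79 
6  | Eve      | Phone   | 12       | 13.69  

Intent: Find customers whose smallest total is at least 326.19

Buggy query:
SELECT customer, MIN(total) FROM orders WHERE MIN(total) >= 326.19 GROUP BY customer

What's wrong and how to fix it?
Bug: MIN() in WHERE is a misuse of aggregate

Fix: Use HAVING for the per-group MIN condition

Corrected query:
SELECT customer, MIN(total) FROM orders GROUP BY customer HAVING MIN(total) >= 326.19

Result:
(no rows)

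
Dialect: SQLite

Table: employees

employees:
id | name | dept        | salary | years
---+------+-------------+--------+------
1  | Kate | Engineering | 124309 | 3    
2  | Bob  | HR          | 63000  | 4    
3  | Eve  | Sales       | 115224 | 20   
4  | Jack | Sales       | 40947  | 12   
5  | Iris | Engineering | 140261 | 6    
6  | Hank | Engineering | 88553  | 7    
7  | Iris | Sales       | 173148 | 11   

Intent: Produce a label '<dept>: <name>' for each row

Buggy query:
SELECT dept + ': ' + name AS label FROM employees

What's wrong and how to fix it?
Bug: SQLite uses || for string concatenation; + coerces text to numbers (yielding 0)

Fix: Replace + with || to concatenate text

Corrected query:
SELECT dept || ': ' || name AS label FROM employees

Result:
label            
-----------------
Engineering: Kate
HR: Bob          
Sales: Eve       
Sales: Jack      
Engineering: Iris
Engineering: Hank
Sales: Iris      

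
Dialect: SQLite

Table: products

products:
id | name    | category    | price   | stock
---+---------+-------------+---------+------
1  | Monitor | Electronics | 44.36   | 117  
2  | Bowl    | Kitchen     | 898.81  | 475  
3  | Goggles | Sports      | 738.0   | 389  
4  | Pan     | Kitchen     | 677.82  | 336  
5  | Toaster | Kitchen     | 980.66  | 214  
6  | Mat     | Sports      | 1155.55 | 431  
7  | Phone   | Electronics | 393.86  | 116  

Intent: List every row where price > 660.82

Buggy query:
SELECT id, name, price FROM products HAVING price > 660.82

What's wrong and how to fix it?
Bug: This is a non-aggregate query (no GROUP BY, no aggregates), so in SQLite the HAVING clause is invalid here; a row-level condition belongs in WHERE

Fix: Replace HAVING with WHERE since the condition applies to individual rows

Corrected query:
SELECT id, name, price FROM products WHERE price > 660.82

Result:
id | name    | price  
---+---------+--------
2  | Bowl    | 898.81 
3  | Goggles | 738    
4  | Pan     | 677.82 
5  | Toaster | 980.66 
6  | Mat     | 1155.55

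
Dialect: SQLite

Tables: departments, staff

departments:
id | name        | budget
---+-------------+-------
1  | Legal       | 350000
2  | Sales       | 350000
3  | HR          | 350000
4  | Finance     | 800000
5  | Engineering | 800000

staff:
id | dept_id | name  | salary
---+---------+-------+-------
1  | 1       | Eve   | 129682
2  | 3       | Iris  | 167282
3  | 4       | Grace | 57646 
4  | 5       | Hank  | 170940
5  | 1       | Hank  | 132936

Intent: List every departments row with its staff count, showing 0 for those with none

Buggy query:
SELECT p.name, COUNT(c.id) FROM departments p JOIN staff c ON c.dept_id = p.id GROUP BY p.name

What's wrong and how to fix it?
Bug: An inner join excludes parents with zero children

Fix: Switch to LEFT JOIN to retain unmatched parent rows

Corrected query:
SELECT p.name, COUNT(c.id) FROM departments p LEFT JOIN staff c ON c.dept_id = p.id GROUP BY p.name

Result:
name        | COUNT(c.id)
------------+------------
Engineering | 1          
Finance     | 1          
HR          | 1          
Legal       | 2          
Sales       | 0          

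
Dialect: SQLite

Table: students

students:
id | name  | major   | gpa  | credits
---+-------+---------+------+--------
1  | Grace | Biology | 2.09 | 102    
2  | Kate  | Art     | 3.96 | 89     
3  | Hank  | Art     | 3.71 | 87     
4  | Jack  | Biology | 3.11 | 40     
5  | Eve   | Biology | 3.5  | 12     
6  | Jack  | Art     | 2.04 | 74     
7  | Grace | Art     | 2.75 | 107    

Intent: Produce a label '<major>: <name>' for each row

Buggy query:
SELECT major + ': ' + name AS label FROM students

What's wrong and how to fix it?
Bug: '+' is numeric addition; on text columns SQLite converts them to 0 instead of concatenating

Fix: Replace + with || to concatenate text

Corrected query:
SELECT major || ': ' || name AS label FROM students

Result:
label         
--------------
Biology: Grace
Art: Kate     
Art: Hank     
Biology: Jack 
Biology: Eve  
Art: Jack     
Art: Grace    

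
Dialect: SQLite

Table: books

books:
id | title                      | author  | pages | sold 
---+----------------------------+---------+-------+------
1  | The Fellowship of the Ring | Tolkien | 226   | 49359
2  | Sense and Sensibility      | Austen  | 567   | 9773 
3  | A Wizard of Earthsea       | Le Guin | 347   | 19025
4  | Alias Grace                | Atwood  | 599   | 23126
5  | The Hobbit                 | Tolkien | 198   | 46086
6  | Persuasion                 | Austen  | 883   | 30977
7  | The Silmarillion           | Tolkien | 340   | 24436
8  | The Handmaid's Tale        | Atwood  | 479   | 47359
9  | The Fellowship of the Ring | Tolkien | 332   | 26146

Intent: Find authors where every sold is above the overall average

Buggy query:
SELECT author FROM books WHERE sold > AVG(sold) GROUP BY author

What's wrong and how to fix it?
Bug: AVG() is an aggregate; it can't sit directly in WHERE

Fix: Use a subquery for AVG and a HAVING MIN(...) filter so the condition holds for every row in the group

Corrected query:
SELECT author FROM books GROUP BY author HAVING MIN(sold) > (SELECT AVG(sold) FROM books)

Result:
(no rows)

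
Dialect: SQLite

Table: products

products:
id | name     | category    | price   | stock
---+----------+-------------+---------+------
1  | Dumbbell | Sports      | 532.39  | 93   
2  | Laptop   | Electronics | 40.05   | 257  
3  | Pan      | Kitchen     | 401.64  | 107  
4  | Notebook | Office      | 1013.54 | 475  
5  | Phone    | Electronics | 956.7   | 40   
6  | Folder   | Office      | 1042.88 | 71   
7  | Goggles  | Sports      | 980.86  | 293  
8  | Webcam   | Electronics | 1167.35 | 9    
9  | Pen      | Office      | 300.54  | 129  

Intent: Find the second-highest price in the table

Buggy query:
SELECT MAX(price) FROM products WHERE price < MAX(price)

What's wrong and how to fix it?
Bug: MAX(price) on the right of the comparison is an aggregate-in-WHERE error

Fix: Compute the overall MAX in a subquery, then take MAX of rows below it

Corrected query:
SELECT MAX(price) FROM products WHERE price < (SELECT MAX(price) FROM products)

Result:
MAX(price)
----------
1042.88   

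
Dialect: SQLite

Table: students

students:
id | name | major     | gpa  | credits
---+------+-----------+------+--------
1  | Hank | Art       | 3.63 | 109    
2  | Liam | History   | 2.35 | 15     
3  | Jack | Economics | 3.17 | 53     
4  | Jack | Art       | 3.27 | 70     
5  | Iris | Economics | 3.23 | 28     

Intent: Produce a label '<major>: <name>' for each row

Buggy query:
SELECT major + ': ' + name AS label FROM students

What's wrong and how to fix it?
Bug: '+' is numeric addition; on text columns SQLite converts them to 0 instead of concatenating

Fix: Replace + with || to concatenate text

Corrected query:
SELECT major || ': ' || name AS label FROM students

Result:
label          
---------------
Art: Hank      
History: Liam  
Economics: Jack
Art: Jack      
Economics: Iris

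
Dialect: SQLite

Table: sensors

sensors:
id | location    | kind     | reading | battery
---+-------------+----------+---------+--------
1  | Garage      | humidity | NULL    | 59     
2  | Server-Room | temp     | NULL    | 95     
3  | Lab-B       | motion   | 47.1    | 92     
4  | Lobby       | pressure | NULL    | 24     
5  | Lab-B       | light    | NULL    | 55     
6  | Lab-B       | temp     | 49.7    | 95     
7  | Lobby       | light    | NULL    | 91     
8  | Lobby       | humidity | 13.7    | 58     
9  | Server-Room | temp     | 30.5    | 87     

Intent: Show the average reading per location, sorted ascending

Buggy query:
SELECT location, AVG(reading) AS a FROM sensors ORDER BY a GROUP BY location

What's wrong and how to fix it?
Bug: ORDER BY appears before GROUP BY; SQL clause order requires GROUP BY first

Fix: Move ORDER BY to the end, after GROUP BY

Corrected query:
SELECT location, AVG(reading) AS a FROM sensors GROUP BY location ORDER BY a

Result:
location    | a   
------------+-----
Garage      | NULL
Lobby       | 13.7
Server-Room | 30.5
Lab-B       | 48.4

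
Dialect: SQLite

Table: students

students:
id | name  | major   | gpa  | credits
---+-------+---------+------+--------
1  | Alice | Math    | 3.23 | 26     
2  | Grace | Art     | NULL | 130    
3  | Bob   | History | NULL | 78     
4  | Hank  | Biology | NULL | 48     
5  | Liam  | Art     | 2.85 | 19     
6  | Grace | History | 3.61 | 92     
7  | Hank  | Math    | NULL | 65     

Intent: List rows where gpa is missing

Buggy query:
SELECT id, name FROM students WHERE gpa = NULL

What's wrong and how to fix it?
Bug: '= NULL' is always unknown in SQL three-valued logic, so no rows match

Fix: Use IS NULL to test for NULL

Corrected query:
SELECT id, name FROM students WHERE gpa IS NULL

Result:
id | name 
---+------
2  | Grace
3  | Bob  
4  | Hank 
7  | Hank 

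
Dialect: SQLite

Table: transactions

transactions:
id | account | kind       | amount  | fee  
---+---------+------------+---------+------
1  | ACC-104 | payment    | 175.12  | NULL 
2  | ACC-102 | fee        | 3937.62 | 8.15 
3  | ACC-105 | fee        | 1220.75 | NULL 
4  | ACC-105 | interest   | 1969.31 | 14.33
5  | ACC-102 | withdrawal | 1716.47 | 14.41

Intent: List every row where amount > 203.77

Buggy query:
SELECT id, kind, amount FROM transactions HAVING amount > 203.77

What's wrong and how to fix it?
Bug: HAVING filters the output of aggregation, but this query has no GROUP BY and no aggregate functions, so SQLite rejects it (HAVING clause on a non-aggregate query); the condition here is per row

Fix: Replace HAVING with WHERE since the condition applies to individual rows

Corrected query:
SELECT id, kind, amount FROM transactions WHERE amount > 203.77

Result:
id | kind       | amount 
---+------------+--------
2  | fee        | 3937.62
3  | fee        | 1220.75
4  | interest   | 1969.31
5  | withdrawal | 1716.47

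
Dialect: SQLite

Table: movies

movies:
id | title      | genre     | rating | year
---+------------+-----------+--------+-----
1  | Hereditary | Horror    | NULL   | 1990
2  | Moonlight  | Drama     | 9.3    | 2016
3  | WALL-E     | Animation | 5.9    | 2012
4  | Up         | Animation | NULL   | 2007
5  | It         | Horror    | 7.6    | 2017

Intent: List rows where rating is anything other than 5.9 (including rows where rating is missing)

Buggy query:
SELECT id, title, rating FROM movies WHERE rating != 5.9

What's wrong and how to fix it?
Bug: Inequality against NULL is unknown, not true; rows with NULL are dropped

Fix: Handle NULL separately with IS NULL alongside the inequality

Corrected query:
SELECT id, title, rating FROM movies WHERE rating != 5.9 OR rating IS NULL

Result:
id | title      | rating
---+------------+-------
1  | Hereditary | NULL  
2  | Moonlight  | 9.3   
4  | Up         | NULL  
5  | It         | 7.6   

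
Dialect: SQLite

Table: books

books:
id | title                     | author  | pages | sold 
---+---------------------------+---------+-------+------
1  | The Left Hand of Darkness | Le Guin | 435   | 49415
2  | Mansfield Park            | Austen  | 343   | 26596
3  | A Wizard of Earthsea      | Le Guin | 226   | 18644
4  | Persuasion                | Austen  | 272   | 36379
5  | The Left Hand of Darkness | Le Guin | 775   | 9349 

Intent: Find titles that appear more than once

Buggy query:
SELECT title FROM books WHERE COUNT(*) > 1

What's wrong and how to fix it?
Bug: COUNT(*) is an aggregate and cannot be used in WHERE

Fix: GROUP BY title, then filter groups with HAVING COUNT(*) > 1

Corrected query:
SELECT title FROM books GROUP BY title HAVING COUNT(*) > 1

Result:
title                    
-------------------------
The Left Hand of Darkness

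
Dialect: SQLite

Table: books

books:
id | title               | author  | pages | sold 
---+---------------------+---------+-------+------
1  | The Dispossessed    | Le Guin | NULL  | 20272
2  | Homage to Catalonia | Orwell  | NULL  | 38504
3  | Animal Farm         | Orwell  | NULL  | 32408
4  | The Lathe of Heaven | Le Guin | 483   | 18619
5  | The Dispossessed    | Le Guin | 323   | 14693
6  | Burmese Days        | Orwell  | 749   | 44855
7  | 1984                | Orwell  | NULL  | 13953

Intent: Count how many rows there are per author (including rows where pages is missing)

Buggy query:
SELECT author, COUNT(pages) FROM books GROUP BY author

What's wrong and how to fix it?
Bug: COUNT(pages) skips NULLs, so groups with missing pages are undercounted

Fix: Use COUNT(*) to count all rows regardless of NULL

Corrected query:
SELECT author, COUNT(*) FROM books GROUP BY author

Result:
author  | COUNT(*)
--------+---------
Le Guin | 3       
Orwell  | 4       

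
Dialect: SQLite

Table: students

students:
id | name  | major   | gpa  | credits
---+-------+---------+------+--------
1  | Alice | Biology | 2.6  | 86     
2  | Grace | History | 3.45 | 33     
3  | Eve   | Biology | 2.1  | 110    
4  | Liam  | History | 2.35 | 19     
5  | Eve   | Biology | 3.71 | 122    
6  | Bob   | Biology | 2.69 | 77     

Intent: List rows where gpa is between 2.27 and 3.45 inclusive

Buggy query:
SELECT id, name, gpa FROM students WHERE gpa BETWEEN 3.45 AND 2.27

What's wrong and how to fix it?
Bug: The bounds are reversed; BETWEEN a AND b requires a <= b to match anything

Fix: Write BETWEEN 2.27 AND 3.45

Corrected query:
SELECT id, name, gpa FROM students WHERE gpa BETWEEN 2.27 AND 3.45

Result:
id | name  | gpa 
---+-------+-----
1  | Alice | 2.6 
2  | Grace | 3.45
4  | Liam  | 2.35
6  | Bob   | 2.69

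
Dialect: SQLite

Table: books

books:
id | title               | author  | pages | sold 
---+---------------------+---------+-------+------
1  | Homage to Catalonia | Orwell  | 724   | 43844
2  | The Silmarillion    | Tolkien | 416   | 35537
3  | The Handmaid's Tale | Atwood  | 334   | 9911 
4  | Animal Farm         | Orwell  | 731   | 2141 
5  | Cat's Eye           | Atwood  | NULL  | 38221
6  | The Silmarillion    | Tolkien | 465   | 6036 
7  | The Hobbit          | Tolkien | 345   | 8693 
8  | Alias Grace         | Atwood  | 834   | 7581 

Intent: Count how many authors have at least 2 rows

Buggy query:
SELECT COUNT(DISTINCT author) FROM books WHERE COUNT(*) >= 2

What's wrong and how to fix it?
Bug: WHERE filters individual rows, not groups, so a group-level COUNT is invalid there

Fix: Group first with HAVING COUNT(*) >= 2, then COUNT the resulting groups

Corrected query:
SELECT COUNT(*) FROM (SELECT author FROM books GROUP BY author HAVING COUNT(*) >= 2)

Result:
COUNT(*)
--------
3       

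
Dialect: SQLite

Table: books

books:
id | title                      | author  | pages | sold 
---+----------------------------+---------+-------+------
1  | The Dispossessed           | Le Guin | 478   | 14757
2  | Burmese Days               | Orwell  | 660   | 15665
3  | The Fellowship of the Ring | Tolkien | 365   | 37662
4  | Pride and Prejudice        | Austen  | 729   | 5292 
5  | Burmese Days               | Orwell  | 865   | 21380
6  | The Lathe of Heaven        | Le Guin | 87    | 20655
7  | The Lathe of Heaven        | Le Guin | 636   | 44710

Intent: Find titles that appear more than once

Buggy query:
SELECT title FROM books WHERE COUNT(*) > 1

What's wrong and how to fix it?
Bug: COUNT(*) is an aggregate and cannot be used in WHERE

Fix: Group first, then use HAVING for the count condition

Corrected query:
SELECT title FROM books GROUP BY title HAVING COUNT(*) > 1

Result:
title              
-------------------
Burmese Days       
The Lathe of Heaven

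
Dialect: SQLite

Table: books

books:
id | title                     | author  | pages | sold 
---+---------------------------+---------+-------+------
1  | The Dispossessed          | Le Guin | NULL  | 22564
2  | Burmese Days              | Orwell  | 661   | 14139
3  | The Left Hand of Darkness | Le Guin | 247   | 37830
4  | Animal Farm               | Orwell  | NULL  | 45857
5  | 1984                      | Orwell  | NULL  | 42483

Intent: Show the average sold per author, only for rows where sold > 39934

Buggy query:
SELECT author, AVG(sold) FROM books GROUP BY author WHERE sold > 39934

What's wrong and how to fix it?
Bug: Row-level WHERE must come before GROUP BY in the clause order

Fix: Place WHERE between FROM and GROUP BY

Corrected query:
SELECT author, AVG(sold) FROM books WHERE sold > 39934 GROUP BY author

Result:
author | AVG(sold)
-------+----------
Orwell | 44170    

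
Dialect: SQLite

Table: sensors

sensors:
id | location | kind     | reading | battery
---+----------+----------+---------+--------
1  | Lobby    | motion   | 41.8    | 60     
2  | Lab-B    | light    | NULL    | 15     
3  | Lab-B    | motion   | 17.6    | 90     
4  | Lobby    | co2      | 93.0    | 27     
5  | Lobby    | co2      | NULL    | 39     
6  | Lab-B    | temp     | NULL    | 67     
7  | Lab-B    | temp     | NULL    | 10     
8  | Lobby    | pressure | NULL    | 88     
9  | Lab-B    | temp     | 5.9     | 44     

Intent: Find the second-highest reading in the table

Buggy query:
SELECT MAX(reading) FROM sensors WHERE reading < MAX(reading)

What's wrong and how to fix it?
Bug: MAX(reading) on the right of the comparison is an aggregate-in-WHERE error

Fix: Put the inner MAX in a scalar subquery

Corrected query:
SELECT MAX(reading) FROM sensors WHERE reading < (SELECT MAX(reading) FROM sensors)

Result:
MAX(reading)
------------
41.8        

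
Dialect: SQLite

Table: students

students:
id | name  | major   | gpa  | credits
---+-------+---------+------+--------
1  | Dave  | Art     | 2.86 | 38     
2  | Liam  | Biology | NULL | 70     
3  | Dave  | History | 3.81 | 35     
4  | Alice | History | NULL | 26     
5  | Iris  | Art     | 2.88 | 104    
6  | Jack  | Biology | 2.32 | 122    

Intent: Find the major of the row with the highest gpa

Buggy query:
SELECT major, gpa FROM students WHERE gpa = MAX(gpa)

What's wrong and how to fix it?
Bug: MAX(gpa) is an aggregate and cannot be used directly in WHERE

Fix: Use a subquery: WHERE gpa = (SELECT MAX(gpa) FROM students)

Corrected query:
SELECT major, gpa FROM students WHERE gpa = (SELECT MAX(gpa) FROM students)

Result:
major   | gpa 
--------+-----
History | 3.81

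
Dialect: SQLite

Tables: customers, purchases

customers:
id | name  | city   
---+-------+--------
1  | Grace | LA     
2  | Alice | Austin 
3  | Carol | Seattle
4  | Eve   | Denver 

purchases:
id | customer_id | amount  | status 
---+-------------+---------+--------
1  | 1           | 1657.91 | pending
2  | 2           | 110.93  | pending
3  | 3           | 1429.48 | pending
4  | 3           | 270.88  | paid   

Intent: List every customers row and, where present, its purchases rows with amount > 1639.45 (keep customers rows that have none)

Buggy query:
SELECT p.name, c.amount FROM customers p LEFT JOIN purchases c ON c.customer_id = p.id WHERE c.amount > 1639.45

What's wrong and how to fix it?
Bug: A WHERE condition on the right-hand table after LEFT JOIN drops unmatched parents

Fix: Move the right-table condition into the ON clause so unmatched parents are kept

Corrected query:
SELECT p.name, c.amount FROM customers p LEFT JOIN purchases c ON c.customer_id = p.id AND c.amount > 1639.45

Result:
name  | amount 
------+--------
Grace | 1657.91
Alice | NULL   
Carol | NULL   
Eve   | NULL   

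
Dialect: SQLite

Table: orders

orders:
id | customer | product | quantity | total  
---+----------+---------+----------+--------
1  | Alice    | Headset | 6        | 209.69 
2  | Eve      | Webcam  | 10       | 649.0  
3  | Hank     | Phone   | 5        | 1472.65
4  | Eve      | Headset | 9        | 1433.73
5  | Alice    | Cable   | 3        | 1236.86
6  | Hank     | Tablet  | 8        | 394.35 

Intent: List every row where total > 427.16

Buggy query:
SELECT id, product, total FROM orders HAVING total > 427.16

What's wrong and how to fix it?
Bug: HAVING filters the output of aggregation, but this query has no GROUP BY and no aggregate functions, so SQLite rejects it (HAVING clause on a non-aggregate query); the condition here is per row

Fix: Use WHERE for row-level filtering

Corrected query:
SELECT id, product, total FROM orders WHERE total > 427.16

Result:
id | product | total  
---+---------+--------
2  | Webcam  | 649    
3  | Phone   | 1472.65
4  | Headset | 1433.73
5  | Cable   | 1236.86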